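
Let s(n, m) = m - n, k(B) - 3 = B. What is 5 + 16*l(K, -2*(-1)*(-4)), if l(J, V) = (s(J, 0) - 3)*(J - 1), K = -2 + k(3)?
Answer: -331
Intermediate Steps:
k(B) = 3 + B
K = 4 (K = -2 + (3 + 3) = -2 + 6 = 4)
l(J, V) = (-1 + J)*(-3 - J) (l(J, V) = ((0 - J) - 3)*(J - 1) = (-J - 3)*(-1 + J) = (-3 - J)*(-1 + J) = (-1 + J)*(-3 - J))
5 + 16*l(K, -2*(-1)*(-4)) = 5 + 16*(3 - 1*4**2 - 2*4) = 5 + 16*(3 - 1*16 - 8) = 5 + 16*(3 - 16 - 8) = 5 + 16*(-21) = 5 - 336 = -331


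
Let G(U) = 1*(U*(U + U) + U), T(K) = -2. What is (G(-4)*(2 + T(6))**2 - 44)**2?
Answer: 1936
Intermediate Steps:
G(U) = U + 2*U**2 (G(U) = 1*(U*(2*U) + U) = 1*(2*U**2 + U) = 1*(U + 2*U**2) = U + 2*U**2)
(G(-4)*(2 + T(6))**2 - 44)**2 = ((-4*(1 + 2*(-4)))*(2 - 2)**2 - 44)**2 = (-4*(1 - 8)*0**2 - 44)**2 = (-4*(-7)*0 - 44)**2 = (28*0 - 44)**2 = (0 - 44)**2 = (-44)**2 = 1936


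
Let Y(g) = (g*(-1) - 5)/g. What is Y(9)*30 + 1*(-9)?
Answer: -167/3 ≈ -55.667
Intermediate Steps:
Y(g) = (-5 - g)/g (Y(g) = (-g - 5)/g = (-5 - g)/g)
Y(9)*30 + 1*(-9) = ((-5 - 1*9)/9)*30 + 1*(-9) = ((-5 - 9)/9)*30 - 9 = ((1/9)*(-14))*30 - 9 = -14/9*30 - 9 = -140/3 - 9 = -167/3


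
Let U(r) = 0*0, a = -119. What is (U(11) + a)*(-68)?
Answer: 8092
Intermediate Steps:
U(r) = 0
(U(11) + a)*(-68) = (0 - 119)*(-68) = -119*(-68) = 8092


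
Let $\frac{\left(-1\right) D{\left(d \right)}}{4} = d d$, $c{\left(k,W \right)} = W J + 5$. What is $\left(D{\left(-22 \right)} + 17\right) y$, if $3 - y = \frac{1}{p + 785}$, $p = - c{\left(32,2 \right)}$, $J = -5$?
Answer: $- \frac{4546111}{790} \approx -5754.6$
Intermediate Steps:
$c{\left(k,W \right)} = 5 - 5 W$ ($c{\left(k,W \right)} = W \left(-5\right) + 5 = - 5 W + 5 = 5 - 5 W$)
$p = 5$ ($p = - (5 - 10) = \left(-1\right) \left(-5\right) = 5$)
$D{\left(d \right)} = - 4 d^{2}$ ($D{\left(d \right)} = - 4 d d = - 4 d^{2}$)
$y = \frac{2369}{790}$ ($y = 3 - \frac{1}{5 + 785} = 3 - \frac{1}{790} = \frac{2369}{790} \approx 2.9987$)
$\left(D{\left(-22 \right)} + 17\right) y = \left(- 4 \left(-22\right)^{2} + 17\right) \frac{2369}{790} = \left(\left(-4\right) 484 + 17\right) \frac{2369}{790} = \left(-1936 + 17\right) \frac{2369}{790} = \left(-1919\right) \frac{2369}{790} = - \frac{4546111}{790}$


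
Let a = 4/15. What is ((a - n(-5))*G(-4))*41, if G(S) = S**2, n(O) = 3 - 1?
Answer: -17056/15 ≈ -1137.1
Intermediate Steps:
n(O) = 2
a = 4/15 (a = 4*(1/15) = 4/15 ≈ 0.26667)
((a - n(-5))*G(-4))*41 = ((4/15 - 1*2)*(-4)**2)*41 = ((4/15 - 2)*16)*41 = -26/15*16*41 = -416/15*41 = -17056/15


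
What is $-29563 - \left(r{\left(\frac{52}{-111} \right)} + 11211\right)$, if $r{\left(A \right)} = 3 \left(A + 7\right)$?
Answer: $- \frac{1509363}{37} \approx -40794.0$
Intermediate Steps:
$r{\left(A \right)} = 21 + 3 A$ ($r{\left(A \right)} = 3 \left(7 + A\right) = 21 + 3 A$)
$-29563 - \left(r{\left(\frac{52}{-111} \right)} + 11211\right) = -29563 - \left(\left(21 + 3 \frac{52}{-111}\right) + 11211\right) = -29563 - \left(\left(21 + 3 \cdot 52 \left(- \frac{1}{111}\right)\right) + 11211\right) = -29563 - \left(\left(21 + 3 \left(- \frac{52}{111}\right)\right) + 11211\right) = -29563 - \left(\left(21 - \frac{52}{37}\right) + 11211\right) = -29563 - \left(\frac{725}{37} + 11211\right) = -29563 - \frac{415532}{37} = - \frac{1509363}{37}$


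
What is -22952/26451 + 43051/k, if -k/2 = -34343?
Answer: -437739071/1816813386 ≈ -0.24094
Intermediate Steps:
k = 68686 (k = -2*(-34343) = 68686)
-22952/26451 + 43051/k = -22952/26451 + 43051/68686 = -437739071/1816813386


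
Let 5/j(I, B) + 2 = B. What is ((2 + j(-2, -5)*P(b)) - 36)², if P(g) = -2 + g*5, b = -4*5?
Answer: 73984/49 ≈ 1509.9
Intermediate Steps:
j(I, B) = 5/(-2 + B)
b = -20
P(g) = -2 + 5*g
((2 + j(-2, -5)*P(b)) - 36)² = ((2 + (5/(-2 - 5))*(-2 + 5*(-20))) - 36)² = ((2 + (5/(-7))*(-2 - 100)) - 36)² = ((2 + (5*(-⅐))*(-102)) - 36)² = ((2 - 5/7*(-102)) - 36)² = ((2 + 510/7) - 36)² = (524/7 - 36)² = (272/7)² = 73984/49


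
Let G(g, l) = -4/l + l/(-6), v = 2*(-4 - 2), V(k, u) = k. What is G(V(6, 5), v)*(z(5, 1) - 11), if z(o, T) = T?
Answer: -70/3 ≈ -23.333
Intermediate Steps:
v = -12 (v = 2*(-6) = -12)
G(g, l) = -4/l - l/6 (G(g, l) = -4/l + l*(-⅙) = -4/l - l/6)
G(V(6, 5), v)*(z(5, 1) - 11) = (-4/(-12) - ⅙*(-12))*(1 - 11) = (-4*(-1/12) + 2)*(-10) = (⅓ + 2)*(-10) = (7/3)*(-10) = -70/3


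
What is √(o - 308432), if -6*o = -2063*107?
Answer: I*√9779106/6 ≈ 521.19*I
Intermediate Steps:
o = 220741/6 (o = -(-2063)*107/6 = -⅙*(-220741) = 220741/6 ≈ 36790.)
√(o - 308432) = √(220741/6 - 308432) = √(-1629851/6) = I*√9779106/6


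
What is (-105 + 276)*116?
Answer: 19836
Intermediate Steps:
(-105 + 276)*116 = 171*116 = 19836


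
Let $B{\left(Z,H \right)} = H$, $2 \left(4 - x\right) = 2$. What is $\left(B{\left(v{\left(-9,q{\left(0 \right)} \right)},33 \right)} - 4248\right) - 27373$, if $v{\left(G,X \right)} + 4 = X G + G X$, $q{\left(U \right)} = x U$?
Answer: $-31588$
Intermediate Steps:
$x = 3$ ($x = 4 - 1 = 3$)
$q{\left(U \right)} = 3 U$
$v{\left(G,X \right)} = -4 + 2 G X$ ($v{\left(G,X \right)} = -4 + \left(X G + G X\right) = -4 + \left(G X + G X\right) = -4 + 2 G X$)
$\left(B{\left(v{\left(-9,q{\left(0 \right)} \right)},33 \right)} - 4248\right) - 27373 = \left(33 - 4248\right) - 27373 = -4215 - 27373 = -31588$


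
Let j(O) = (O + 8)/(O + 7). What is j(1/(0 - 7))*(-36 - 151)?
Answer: -10285/48 ≈ -214.27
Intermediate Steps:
j(O) = (8 + O)/(7 + O)
j(1/(0 - 7))*(-36 - 151) = ((8 + 1/(0 - 7))/(7 + 1/(0 - 7)))*(-36 - 151) = ((8 + 1/(-7))/(7 + 1/(-7)))*(-187) = ((8 - ⅐)/(7 - ⅐))*(-187) = ((55/7)/(48/7))*(-187) = ((7/48)*(55/7))*(-187) = (55/48)*(-187) = -10285/48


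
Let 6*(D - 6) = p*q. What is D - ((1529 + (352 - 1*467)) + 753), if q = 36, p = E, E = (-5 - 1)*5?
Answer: -2341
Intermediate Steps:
E = -30 (E = -6*5 = -30)
p = -30
D = -174 (D = 6 + (-30*36)/6 = 6 + (⅙)*(-1080) = 6 - 180 = -174)
D - ((1529 + (352 - 1*467)) + 753) = -174 - ((1529 + (352 - 1*467)) + 753) = -174 - ((1529 + (352 - 467)) + 753) = -174 - ((1529 - 115) + 753) = -174 - (1414 + 753) = -174 - 1*2167 = -174 - 2167 = -2341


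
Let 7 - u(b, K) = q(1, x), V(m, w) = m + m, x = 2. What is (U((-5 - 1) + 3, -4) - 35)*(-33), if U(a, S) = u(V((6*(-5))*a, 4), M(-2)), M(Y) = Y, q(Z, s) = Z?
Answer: 957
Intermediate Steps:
V(m, w) = 2*m
u(b, K) = 6 (u(b, K) = 7 - 1*1 = 7 - 1 = 6)
U(a, S) = 6
(U((-5 - 1) + 3, -4) - 35)*(-33) = (6 - 35)*(-33) = -29*(-33) = 957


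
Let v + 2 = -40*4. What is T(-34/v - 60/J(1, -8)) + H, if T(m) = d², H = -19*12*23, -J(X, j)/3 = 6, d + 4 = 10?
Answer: -5208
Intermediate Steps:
d = 6 (d = -4 + 10 = 6)
J(X, j) = -18 (J(X, j) = -3*6 = -18)
H = -5244 (H = -228*23 = -5244)
v = -162 (v = -2 - 40*4 = -2 - 160 = -162)
T(m) = 36 (T(m) = 6² = 36)
T(-34/v - 60/J(1, -8)) + H = 36 - 5244 = -5208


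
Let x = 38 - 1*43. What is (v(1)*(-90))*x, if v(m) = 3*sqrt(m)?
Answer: 1350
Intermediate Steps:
x = -5 (x = 38 - 43 = -5)
(v(1)*(-90))*x = ((3*sqrt(1))*(-90))*(-5) = ((3*1)*(-90))*(-5) = (3*(-90))*(-5) = -270*(-5) = 1350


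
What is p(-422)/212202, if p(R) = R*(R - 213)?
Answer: 133985/106101 ≈ 1.2628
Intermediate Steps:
p(R) = R*(-213 + R)
p(-422)/212202 = -422*(-213 - 422)/212202 = -422*(-635)*(1/212202) = 267970*(1/212202) = 133985/106101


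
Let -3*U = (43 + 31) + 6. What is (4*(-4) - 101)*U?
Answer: 3120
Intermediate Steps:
U = -80/3 (U = -((43 + 31) + 6)/3 = -(74 + 6)/3 = -1/3*80 = -80/3 ≈ -26.667)
(4*(-4) - 101)*U = (4*(-4) - 101)*(-80/3) = (-16 - 101)*(-80/3) = -117*(-80/3) = 3120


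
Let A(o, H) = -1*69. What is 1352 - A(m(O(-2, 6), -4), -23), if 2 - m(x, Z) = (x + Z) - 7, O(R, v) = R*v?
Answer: 1421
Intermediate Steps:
m(x, Z) = 9 - Z - x (m(x, Z) = 2 - ((x + Z) - 7) = 2 - ((Z + x) - 7) = 2 - (-7 + Z + x) = 2 + (7 - Z - x) = 9 - Z - x)
A(o, H) = -69
1352 - A(m(O(-2, 6), -4), -23) = 1352 - 1*(-69) = 1352 + 69 = 1421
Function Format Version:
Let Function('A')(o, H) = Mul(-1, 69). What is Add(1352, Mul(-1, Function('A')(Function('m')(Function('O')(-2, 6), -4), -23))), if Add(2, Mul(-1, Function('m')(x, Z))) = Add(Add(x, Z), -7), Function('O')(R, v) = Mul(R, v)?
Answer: 1421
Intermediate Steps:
Function('m')(x, Z) = Add(9, Mul(-1, Z), Mul(-1, x)) (Function('m')(x, Z) = Add(2, Mul(-1, Add(Add(x, Z), -7))) = Add(2, Mul(-1, Add(Add(Z, x), -7))) = Add(2, Mul(-1, Add(-7, Z, x))) = Add(2, Add(7, Mul(-1, Z), Mul(-1, x))) = Add(9, Mul(-1, Z), Mul(-1, x)))
Function('A')(o, H) = -69
Add(1352, Mul(-1, Function('A')(Function('m')(Function('O')(-2, 6), -4), -23))) = Add(1352, Mul(-1, -69)) = Add(1352, 69) = 1421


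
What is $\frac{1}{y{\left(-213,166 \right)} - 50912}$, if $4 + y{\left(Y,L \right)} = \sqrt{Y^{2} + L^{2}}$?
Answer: $- \frac{50916}{2592366131} - \frac{5 \sqrt{2917}}{2592366131} \approx -1.9745 \cdot 10^{-5}$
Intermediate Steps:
$y{\left(Y,L \right)} = -4 + \sqrt{L^{2} + Y^{2}}$ ($y{\left(Y,L \right)} = -4 + \sqrt{Y^{2} + L^{2}} = -4 + \sqrt{L^{2} + Y^{2}}$)
$\frac{1}{y{\left(-213,166 \right)} - 50912} = \frac{1}{\left(-4 + \sqrt{166^{2} + \left(-213\right)^{2}}\right) - 50912} = \frac{1}{\left(-4 + \sqrt{27556 + 45369}\right) - 50912} = \frac{1}{\left(-4 + \sqrt{72925}\right) - 50912} = \frac{1}{\left(-4 + 5 \sqrt{2917}\right) - 50912} = \frac{1}{-50916 + 5 \sqrt{2917}}$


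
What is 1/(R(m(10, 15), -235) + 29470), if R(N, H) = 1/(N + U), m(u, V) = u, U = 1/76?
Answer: 761/22426746 ≈ 3.3933e-5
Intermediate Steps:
U = 1/76 ≈ 0.013158
R(N, H) = 1/(1/76 + N) (R(N, H) = 1/(N + 1/76) = 1/(1/76 + N))
1/(R(m(10, 15), -235) + 29470) = 1/(76/(1 + 76*10) + 29470) = 1/(76/(1 + 760) + 29470) = 1/(76/761 + 29470) = 1/(22426746/761) = 761/22426746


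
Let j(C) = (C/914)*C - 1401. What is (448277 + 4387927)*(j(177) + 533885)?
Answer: 1176942728303910/457 ≈ 2.5754e+12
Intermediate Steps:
j(C) = -1401 + C**2/914 (j(C) = (C*(1/914))*C - 1401 = (C/914)*C - 1401 = C**2/914 - 1401 = -1401 + C**2/914)
(448277 + 4387927)*(j(177) + 533885) = (448277 + 4387927)*((-1401 + (1/914)*177**2) + 533885) = 4836204*((-1401 + (1/914)*31329) + 533885) = 4836204*((-1401 + 31329/914) + 533885) = 4836204*(-1249185/914 + 533885) = 4836204*(486721705/914) = 1176942728303910/457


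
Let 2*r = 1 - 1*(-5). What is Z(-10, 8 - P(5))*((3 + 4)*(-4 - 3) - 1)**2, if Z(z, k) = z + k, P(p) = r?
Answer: -12500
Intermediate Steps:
r = 3 (r = (1 - 1*(-5))/2 = (1 + 5)/2 = (1/2)*6 = 3)
P(p) = 3
Z(z, k) = k + z
Z(-10, 8 - P(5))*((3 + 4)*(-4 - 3) - 1)**2 = ((8 - 1*3) - 10)*((3 + 4)*(-4 - 3) - 1)**2 = ((8 - 3) - 10)*(7*(-7) - 1)**2 = (5 - 10)*(-49 - 1)**2 = -5*(-50)**2 = -5*2500 = -12500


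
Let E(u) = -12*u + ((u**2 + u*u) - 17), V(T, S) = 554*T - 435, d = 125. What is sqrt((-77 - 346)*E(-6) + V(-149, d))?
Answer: I*sqrt(136702) ≈ 369.73*I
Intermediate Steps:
V(T, S) = -435 + 554*T
E(u) = -17 - 12*u + 2*u**2 (E(u) = -12*u + ((u**2 + u**2) - 17) = -12*u + (2*u**2 - 17) = -12*u + (-17 + 2*u**2) = -17 - 12*u + 2*u**2)
sqrt((-77 - 346)*E(-6) + V(-149, d)) = sqrt((-77 - 346)*(-17 - 12*(-6) + 2*(-6)**2) + (-435 + 554*(-149))) = sqrt(-423*(-17 + 72 + 2*36) + (-435 - 82546)) = sqrt(-423*(-17 + 72 + 72) - 82981) = sqrt(-423*127 - 82981) = sqrt(-53721 - 82981) = sqrt(-136702) = I*sqrt(136702)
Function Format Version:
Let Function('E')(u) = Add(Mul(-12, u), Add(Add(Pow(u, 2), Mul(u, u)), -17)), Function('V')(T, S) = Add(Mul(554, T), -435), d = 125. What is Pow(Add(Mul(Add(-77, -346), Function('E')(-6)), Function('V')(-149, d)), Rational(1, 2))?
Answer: Mul(I, Pow(136702, Rational(1, 2))) ≈ Mul(369.73, I)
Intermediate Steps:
Function('V')(T, S) = Add(-435, Mul(554, T))
Function('E')(u) = Add(-17, Mul(-12, u), Mul(2, Pow(u, 2))) (Function('E')(u) = Add(Mul(-12, u), Add(Add(Pow(u, 2), Pow(u, 2)), -17)) = Add(Mul(-12, u), Add(Mul(2, Pow(u, 2)), -17)) = Add(Mul(-12, u), Add(-17, Mul(2, Pow(u, 2)))) = Add(-17, Mul(-12, u), Mul(2, Pow(u, 2))))
Pow(Add(Mul(Add(-77, -346), Function('E')(-6)), Function('V')(-149, d)), Rational(1, 2)) = Pow(Add(Mul(Add(-77, -346), Add(-17, Mul(-12, -6), Mul(2, Pow(-6, 2)))), Add(-435, Mul(554, -149))), Rational(1, 2)) = Pow(Add(Mul(-423, Add(-17, 72, Mul(2, 36))), Add(-435, -82546)), Rational(1, 2)) = Pow(Add(Mul(-423, Add(-17, 72, 72)), -82981), Rational(1, 2)) = Pow(Add(Mul(-423, 127), -82981), Rational(1, 2)) = Pow(Add(-53721, -82981), Rational(1, 2)) = Pow(-136702, Rational(1, 2)) = Mul(I, Pow(136702, Rational(1, 2)))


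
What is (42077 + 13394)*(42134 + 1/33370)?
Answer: 77992868409651/33370 ≈ 2.3372e+9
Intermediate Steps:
(42077 + 13394)*(42134 + 1/33370) = 55471*(42134 + 1/33370) = 55471*(1406011581/33370) = 77992868409651/33370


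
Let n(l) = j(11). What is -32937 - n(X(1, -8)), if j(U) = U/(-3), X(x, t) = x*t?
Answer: -98800/3 ≈ -32933.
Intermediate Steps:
X(x, t) = t*x
j(U) = -U/3 (j(U) = U*(-⅓) = -U/3)
n(l) = -11/3 (n(l) = -⅓*11 = -11/3)
-32937 - n(X(1, -8)) = -32937 - 1*(-11/3) = -32937 + 11/3 = -98800/3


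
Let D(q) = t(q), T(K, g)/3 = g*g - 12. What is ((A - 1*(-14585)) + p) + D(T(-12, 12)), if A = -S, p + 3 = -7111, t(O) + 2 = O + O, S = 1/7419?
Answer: 61288358/7419 ≈ 8261.0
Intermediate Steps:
T(K, g) = -36 + 3*g**2 (T(K, g) = 3*(g*g - 12) = 3*(g**2 - 12) = 3*(-12 + g**2) = -36 + 3*g**2)
S = 1/7419 ≈ 0.00013479
t(O) = -2 + 2*O (t(O) = -2 + (O + O) = -2 + 2*O)
D(q) = -2 + 2*q
p = -7114 (p = -3 - 7111 = -7114)
A = -1/7419 (A = -1*1/7419 = -1/7419 ≈ -0.00013479)
((A - 1*(-14585)) + p) + D(T(-12, 12)) = ((-1/7419 - 1*(-14585)) - 7114) + (-2 + 2*(-36 + 3*12**2)) = ((-1/7419 + 14585) - 7114) + (-2 + 2*(-36 + 3*144)) = (108206114/7419 - 7114) + (-2 + 2*(-36 + 432)) = 55427348/7419 + (-2 + 2*396) = 55427348/7419 + (-2 + 792) = 55427348/7419 + 790 = 61288358/7419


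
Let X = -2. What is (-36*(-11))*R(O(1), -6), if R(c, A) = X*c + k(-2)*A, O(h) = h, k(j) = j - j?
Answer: -792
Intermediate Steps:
k(j) = 0
R(c, A) = -2*c (R(c, A) = -2*c + 0*A = -2*c + 0 = -2*c)
(-36*(-11))*R(O(1), -6) = (-36*(-11))*(-2*1) = 396*(-2) = -792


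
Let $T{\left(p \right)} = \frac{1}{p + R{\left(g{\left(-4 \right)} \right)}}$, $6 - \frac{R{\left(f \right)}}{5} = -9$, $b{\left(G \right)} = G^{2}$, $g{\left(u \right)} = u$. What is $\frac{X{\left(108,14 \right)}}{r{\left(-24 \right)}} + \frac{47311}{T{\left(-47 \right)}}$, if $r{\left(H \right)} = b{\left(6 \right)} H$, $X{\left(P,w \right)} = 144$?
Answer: $\frac{7948247}{6} \approx 1.3247 \cdot 10^{6}$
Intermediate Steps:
$R{\left(f \right)} = 75$ ($R{\left(f \right)} = 30 - -45 = 30 + 45 = 75$)
$T{\left(p \right)} = \frac{1}{75 + p}$ ($T{\left(p \right)} = \frac{1}{p + 75} = \frac{1}{75 + p}$)
$r{\left(H \right)} = 36 H$ ($r{\left(H \right)} = 6^{2} H = 36 H$)
$\frac{X{\left(108,14 \right)}}{r{\left(-24 \right)}} + \frac{47311}{T{\left(-47 \right)}} = \frac{144}{36 \left(-24\right)} + \frac{47311}{\frac{1}{75 - 47}} = \frac{144}{-864} + \frac{47311}{\frac{1}{28}} = 144 \left(- \frac{1}{864}\right) + 47311 \frac{1}{\frac{1}{28}} = - \frac{1}{6} + 47311 \cdot 28 = - \frac{1}{6} + 1324708 = \frac{7948247}{6}$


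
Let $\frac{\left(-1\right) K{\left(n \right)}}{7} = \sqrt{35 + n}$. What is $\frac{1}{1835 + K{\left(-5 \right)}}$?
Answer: $\frac{367}{673151} + \frac{7 \sqrt{30}}{3365755} \approx 0.00055659$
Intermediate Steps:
$K{\left(n \right)} = - 7 \sqrt{35 + n}$
$\frac{1}{1835 + K{\left(-5 \right)}} = \frac{1}{1835 - 7 \sqrt{35 - 5}} = \frac{1}{1835 - 7 \sqrt{30}}$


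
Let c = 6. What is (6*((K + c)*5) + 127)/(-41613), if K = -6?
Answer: -127/41613 ≈ -0.0030519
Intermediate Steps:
(6*((K + c)*5) + 127)/(-41613) = (6*((-6 + 6)*5) + 127)/(-41613) = (6*(0*5) + 127)*(-1/41613) = (6*0 + 127)*(-1/41613) = (0 + 127)*(-1/41613) = 127*(-1/41613) = -127/41613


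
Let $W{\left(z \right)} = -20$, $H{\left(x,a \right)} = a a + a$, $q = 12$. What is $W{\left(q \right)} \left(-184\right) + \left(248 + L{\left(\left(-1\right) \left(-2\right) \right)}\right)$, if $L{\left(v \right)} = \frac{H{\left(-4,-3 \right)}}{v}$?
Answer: $3931$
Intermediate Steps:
$H{\left(x,a \right)} = a + a^{2}$ ($H{\left(x,a \right)} = a^{2} + a = a + a^{2}$)
$L{\left(v \right)} = \frac{6}{v}$ ($L{\left(v \right)} = \frac{\left(-3\right) \left(1 - 3\right)}{v} = \frac{\left(-3\right) \left(-2\right)}{v} = \frac{6}{v}$)
$W{\left(q \right)} \left(-184\right) + \left(248 + L{\left(\left(-1\right) \left(-2\right) \right)}\right) = \left(-20\right) \left(-184\right) + \left(248 + \frac{6}{\left(-1\right) \left(-2\right)}\right) = 3680 + \left(248 + \frac{6}{2}\right) = 3680 + \left(248 + 6 \cdot \frac{1}{2}\right) = 3680 + \left(248 + 3\right) = 3680 + 251 = 3931$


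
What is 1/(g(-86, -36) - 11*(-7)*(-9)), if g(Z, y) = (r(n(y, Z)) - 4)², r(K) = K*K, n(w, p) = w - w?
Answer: -1/677 ≈ -0.0014771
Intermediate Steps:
n(w, p) = 0
r(K) = K²
g(Z, y) = 16 (g(Z, y) = (0² - 4)² = (0 - 4)² = (-4)² = 16)
1/(g(-86, -36) - 11*(-7)*(-9)) = 1/(16 - 11*(-7)*(-9)) = 1/(16 + 77*(-9)) = 1/(16 - 693) = 1/(-677) = -1/677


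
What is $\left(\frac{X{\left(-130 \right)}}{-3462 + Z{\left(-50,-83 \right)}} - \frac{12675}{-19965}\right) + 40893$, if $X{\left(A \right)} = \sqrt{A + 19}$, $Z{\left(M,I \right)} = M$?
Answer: $\frac{54429428}{1331} - \frac{i \sqrt{111}}{3512} \approx 40894.0 - 0.0029999 i$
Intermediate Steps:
$X{\left(A \right)} = \sqrt{19 + A}$
$\left(\frac{X{\left(-130 \right)}}{-3462 + Z{\left(-50,-83 \right)}} - \frac{12675}{-19965}\right) + 40893 = \left(\frac{\sqrt{19 - 130}}{-3462 - 50} - \frac{12675}{-19965}\right) + 40893 = \left(\frac{\sqrt{-111}}{-3512} - - \frac{845}{1331}\right) + 40893 = \left(i \sqrt{111} \left(- \frac{1}{3512}\right) + \frac{845}{1331}\right) + 40893 = \left(- \frac{i \sqrt{111}}{3512} + \frac{845}{1331}\right) + 40893 = \left(\frac{845}{1331} - \frac{i \sqrt{111}}{3512}\right) + 40893 = \frac{54429428}{1331} - \frac{i \sqrt{111}}{3512}$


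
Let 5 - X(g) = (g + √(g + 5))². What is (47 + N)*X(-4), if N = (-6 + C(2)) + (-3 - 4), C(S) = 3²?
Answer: -172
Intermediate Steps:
C(S) = 9
X(g) = 5 - (g + √(5 + g))² (X(g) = 5 - (g + √(g + 5))² = 5 - (g + √(5 + g))²)
N = -4 (N = (-6 + 9) + (-3 - 4) = 3 - 7 = -4)
(47 + N)*X(-4) = (47 - 4)*(5 - (-4 + √(5 - 4))²) = 43*(5 - (-4 + √1)²) = 43*(5 - (-4 + 1)²) = 43*(5 - 1*(-3)²) = 43*(5 - 1*9) = 43*(5 - 9) = 43*(-4) = -172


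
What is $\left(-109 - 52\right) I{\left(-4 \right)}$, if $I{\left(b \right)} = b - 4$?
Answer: $1288$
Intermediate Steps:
$I{\left(b \right)} = -4 + b$
$\left(-109 - 52\right) I{\left(-4 \right)} = \left(-109 - 52\right) \left(-4 - 4\right) = \left(-161\right) \left(-8\right) = 1288$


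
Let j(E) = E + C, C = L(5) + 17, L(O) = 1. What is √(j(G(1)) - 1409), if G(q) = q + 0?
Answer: I*√1390 ≈ 37.283*I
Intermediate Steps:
G(q) = q
C = 18 (C = 1 + 17 = 18)
j(E) = 18 + E (j(E) = E + 18 = 18 + E)
√(j(G(1)) - 1409) = √((18 + 1) - 1409) = √(19 - 1409) = √(-1390) = I*√1390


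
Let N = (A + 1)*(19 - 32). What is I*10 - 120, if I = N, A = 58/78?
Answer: -1040/3 ≈ -346.67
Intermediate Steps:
A = 29/39 (A = 58*(1/78) = 29/39 ≈ 0.74359)
N = -68/3 (N = (29/39 + 1)*(19 - 32) = (68/39)*(-13) = -68/3 ≈ -22.667)
I = -68/3 ≈ -22.667
I*10 - 120 = -68/3*10 - 120 = -680/3 - 120 = -1040/3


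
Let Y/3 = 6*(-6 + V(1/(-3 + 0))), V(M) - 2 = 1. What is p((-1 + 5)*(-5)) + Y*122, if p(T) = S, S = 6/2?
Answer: -6585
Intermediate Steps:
V(M) = 3 (V(M) = 2 + 1 = 3)
S = 3 (S = 6*(½) = 3)
p(T) = 3
Y = -54 (Y = 3*(6*(-6 + 3)) = 3*(6*(-3)) = 3*(-18) = -54)
p((-1 + 5)*(-5)) + Y*122 = 3 - 54*122 = 3 - 6588 = -6585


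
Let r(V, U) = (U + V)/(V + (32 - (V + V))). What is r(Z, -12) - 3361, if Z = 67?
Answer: -23538/7 ≈ -3362.6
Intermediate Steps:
r(V, U) = (U + V)/(32 - V) (r(V, U) = (U + V)/(V + (32 - 2*V)) = (U + V)/(32 - V))
r(Z, -12) - 3361 = (-1*(-12) - 1*67)/(-32 + 67) - 3361 = (12 - 67)/35 - 3361 = (1/35)*(-55) - 3361 = -11/7 - 3361 = -23538/7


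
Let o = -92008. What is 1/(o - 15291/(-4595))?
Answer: -4595/422761469 ≈ -1.0869e-5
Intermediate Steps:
1/(o - 15291/(-4595)) = 1/(-92008 - 15291/(-4595)) = 1/(-92008 - 15291*(-1/4595)) = 1/(-92008 + 15291/4595) = 1/(-422761469/4595) = -4595/422761469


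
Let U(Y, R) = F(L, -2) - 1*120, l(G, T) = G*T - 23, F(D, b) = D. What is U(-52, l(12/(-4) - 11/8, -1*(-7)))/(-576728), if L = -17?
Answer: 137/576728 ≈ 0.00023755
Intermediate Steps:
l(G, T) = -23 + G*T
U(Y, R) = -137 (U(Y, R) = -17 - 1*120 = -17 - 120 = -137)
U(-52, l(12/(-4) - 11/8, -1*(-7)))/(-576728) = -137/(-576728) = -137*(-1/576728) = 137/576728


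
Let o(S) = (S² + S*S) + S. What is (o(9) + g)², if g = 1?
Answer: 29584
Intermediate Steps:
o(S) = S + 2*S² (o(S) = (S² + S²) + S = 2*S² + S = S + 2*S²)
(o(9) + g)² = (9*(1 + 2*9) + 1)² = (9*(1 + 18) + 1)² = (9*19 + 1)² = (171 + 1)² = 172² = 29584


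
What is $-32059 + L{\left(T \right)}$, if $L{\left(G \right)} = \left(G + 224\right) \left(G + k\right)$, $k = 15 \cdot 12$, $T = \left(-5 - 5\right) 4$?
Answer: $-6299$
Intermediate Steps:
$T = -40$ ($T = \left(-10\right) 4 = -40$)
$k = 180$
$L{\left(G \right)} = \left(180 + G\right) \left(224 + G\right)$ ($L{\left(G \right)} = \left(G + 224\right) \left(G + 180\right) = \left(224 + G\right) \left(180 + G\right) = \left(180 + G\right) \left(224 + G\right)$)
$-32059 + L{\left(T \right)} = -32059 + \left(40320 + \left(-40\right)^{2} + 404 \left(-40\right)\right) = -32059 + \left(40320 + 1600 - 16160\right) = -32059 + 25760 = -6299$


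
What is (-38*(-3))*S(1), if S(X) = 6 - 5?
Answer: 114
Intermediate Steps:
S(X) = 1
(-38*(-3))*S(1) = -38*(-3)*1 = 114*1 = 114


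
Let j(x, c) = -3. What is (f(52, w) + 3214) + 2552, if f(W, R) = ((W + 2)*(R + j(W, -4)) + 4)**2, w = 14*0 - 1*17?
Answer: 1163542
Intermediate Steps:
w = -17 (w = 0 - 17 = -17)
f(W, R) = (4 + (-3 + R)*(2 + W))**2 (f(W, R) = ((W + 2)*(R - 3) + 4)**2 = ((2 + W)*(-3 + R) + 4)**2 = ((-3 + R)*(2 + W) + 4)**2 = (4 + (-3 + R)*(2 + W))**2)
(f(52, w) + 3214) + 2552 = ((-2 - 3*52 + 2*(-17) - 17*52)**2 + 3214) + 2552 = ((-2 - 156 - 34 - 884)**2 + 3214) + 2552 = ((-1076)**2 + 3214) + 2552 = (1157776 + 3214) + 2552 = 1160990 + 2552 = 1163542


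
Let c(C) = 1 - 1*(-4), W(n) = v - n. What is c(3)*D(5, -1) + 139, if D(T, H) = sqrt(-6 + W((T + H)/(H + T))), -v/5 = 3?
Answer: 139 + 5*I*sqrt(22) ≈ 139.0 + 23.452*I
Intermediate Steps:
v = -15 (v = -5*3 = -15)
W(n) = -15 - n
c(C) = 5 (c(C) = 1 + 4 = 5)
D(T, H) = I*sqrt(22) (D(T, H) = sqrt(-6 + (-15 - (T + H)/(H + T))) = sqrt(-6 + (-15 - (H + T)/(H + T))) = sqrt(-6 + (-15 - 1*1)) = sqrt(-6 + (-15 - 1)) = sqrt(-6 - 16) = sqrt(-22) = I*sqrt(22))
c(3)*D(5, -1) + 139 = 5*(I*sqrt(22)) + 139 = 5*I*sqrt(22) + 139 = 139 + 5*I*sqrt(22)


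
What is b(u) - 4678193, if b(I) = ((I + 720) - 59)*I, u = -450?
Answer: -4773143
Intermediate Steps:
b(I) = I*(661 + I) (b(I) = ((720 + I) - 59)*I = (661 + I)*I = I*(661 + I))
b(u) - 4678193 = -450*(661 - 450) - 4678193 = -450*211 - 4678193 = -94950 - 4678193 = -4773143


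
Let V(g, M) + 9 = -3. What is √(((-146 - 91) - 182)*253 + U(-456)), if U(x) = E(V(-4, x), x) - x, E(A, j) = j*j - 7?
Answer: √102378 ≈ 319.97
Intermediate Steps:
V(g, M) = -12 (V(g, M) = -9 - 3 = -12)
E(A, j) = -7 + j² (E(A, j) = j² - 7 = -7 + j²)
U(x) = -7 + x² - x (U(x) = (-7 + x²) - x = -7 + x² - x)
√(((-146 - 91) - 182)*253 + U(-456)) = √(((-146 - 91) - 182)*253 + (-7 + (-456)² - 1*(-456))) = √((-237 - 182)*253 + (-7 + 207936 + 456)) = √(-419*253 + 208385) = √(-106007 + 208385) = √102378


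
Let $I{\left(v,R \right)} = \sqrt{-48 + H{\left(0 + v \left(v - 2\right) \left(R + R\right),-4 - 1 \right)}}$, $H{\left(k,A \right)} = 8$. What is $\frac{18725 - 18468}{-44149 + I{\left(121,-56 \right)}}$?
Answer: $- \frac{11346293}{1949134241} - \frac{514 i \sqrt{10}}{1949134241} \approx -0.0058212 - 8.3391 \cdot 10^{-7} i$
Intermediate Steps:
$I{\left(v,R \right)} = 2 i \sqrt{10}$ ($I{\left(v,R \right)} = \sqrt{-48 + 8} = \sqrt{-40} = 2 i \sqrt{10}$)
$\frac{18725 - 18468}{-44149 + I{\left(121,-56 \right)}} = \frac{18725 - 18468}{-44149 + 2 i \sqrt{10}} = \frac{257}{-44149 + 2 i \sqrt{10}}$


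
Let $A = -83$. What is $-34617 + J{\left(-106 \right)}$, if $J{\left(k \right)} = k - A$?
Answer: $-34640$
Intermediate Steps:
$J{\left(k \right)} = 83 + k$ ($J{\left(k \right)} = k - -83 = k + 83 = 83 + k$)
$-34617 + J{\left(-106 \right)} = -34617 + \left(83 - 106\right) = -34617 - 23 = -34640$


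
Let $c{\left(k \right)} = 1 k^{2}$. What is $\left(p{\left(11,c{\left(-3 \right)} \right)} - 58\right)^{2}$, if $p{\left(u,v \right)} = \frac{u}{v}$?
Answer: $\frac{261121}{81} \approx 3223.7$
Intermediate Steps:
$c{\left(k \right)} = k^{2}$
$\left(p{\left(11,c{\left(-3 \right)} \right)} - 58\right)^{2} = \left(\frac{11}{\left(-3\right)^{2}} - 58\right)^{2} = \left(\frac{11}{9} + \left(-73 + 15\right)\right)^{2} = \left(11 \cdot \frac{1}{9} - 58\right)^{2} = \left(\frac{11}{9} - 58\right)^{2} = \left(- \frac{511}{9}\right)^{2} = \frac{261121}{81}$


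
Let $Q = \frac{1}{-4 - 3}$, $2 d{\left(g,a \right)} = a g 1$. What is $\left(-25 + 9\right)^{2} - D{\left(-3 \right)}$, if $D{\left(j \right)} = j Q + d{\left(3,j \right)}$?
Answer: $\frac{3641}{14} \approx 260.07$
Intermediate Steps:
$d{\left(g,a \right)} = \frac{a g}{2}$ ($d{\left(g,a \right)} = \frac{a g 1}{2} = \frac{a g}{2}$)
$Q = - \frac{1}{7}$ ($Q = \frac{1}{-7} = - \frac{1}{7} \approx -0.14286$)
$D{\left(j \right)} = \frac{19 j}{14}$ ($D{\left(j \right)} = j \left(- \frac{1}{7}\right) + \frac{1}{2} j 3 = - \frac{j}{7} + \frac{3 j}{2} = \frac{19 j}{14}$)
$\left(-25 + 9\right)^{2} - D{\left(-3 \right)} = \left(-25 + 9\right)^{2} - \frac{19}{14} \left(-3\right) = \left(-16\right)^{2} - - \frac{57}{14} = 256 + \frac{57}{14} = \frac{3641}{14}$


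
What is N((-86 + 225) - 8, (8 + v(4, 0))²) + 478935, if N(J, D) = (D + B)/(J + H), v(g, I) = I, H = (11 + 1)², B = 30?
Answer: 131707219/275 ≈ 4.7894e+5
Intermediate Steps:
H = 144 (H = 12² = 144)
N(J, D) = (30 + D)/(144 + J) (N(J, D) = (D + 30)/(J + 144) = (30 + D)/(144 + J))
N((-86 + 225) - 8, (8 + v(4, 0))²) + 478935 = (30 + (8 + 0)²)/(144 + ((-86 + 225) - 8)) + 478935 = (30 + 8²)/(144 + (139 - 8)) + 478935 = (30 + 64)/(144 + 131) + 478935 = 94/275 + 478935 = 131707219/275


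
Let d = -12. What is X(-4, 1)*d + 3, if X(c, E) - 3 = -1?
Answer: -21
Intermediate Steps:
X(c, E) = 2 (X(c, E) = 3 - 1 = 2)
X(-4, 1)*d + 3 = 2*(-12) + 3 = -24 + 3 = -21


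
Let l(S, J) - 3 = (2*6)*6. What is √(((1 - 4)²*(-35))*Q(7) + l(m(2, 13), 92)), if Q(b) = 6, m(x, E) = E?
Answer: 11*I*√15 ≈ 42.603*I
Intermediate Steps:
l(S, J) = 75 (l(S, J) = 3 + (2*6)*6 = 3 + 12*6 = 3 + 72 = 75)
√(((1 - 4)²*(-35))*Q(7) + l(m(2, 13), 92)) = √(((1 - 4)²*(-35))*6 + 75) = √(((-3)²*(-35))*6 + 75) = √((9*(-35))*6 + 75) = √(-315*6 + 75) = √(-1890 + 75) = √(-1815) = 11*I*√15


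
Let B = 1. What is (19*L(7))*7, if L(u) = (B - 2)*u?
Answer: -931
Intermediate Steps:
L(u) = -u (L(u) = (1 - 2)*u = -u)
(19*L(7))*7 = (19*(-1*7))*7 = (19*(-7))*7 = -133*7 = -931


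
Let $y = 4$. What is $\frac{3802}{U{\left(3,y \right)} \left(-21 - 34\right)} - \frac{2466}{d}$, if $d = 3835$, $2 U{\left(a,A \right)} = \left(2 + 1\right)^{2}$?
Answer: $- \frac{6076402}{379665} \approx -16.005$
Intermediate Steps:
$U{\left(a,A \right)} = \frac{9}{2}$ ($U{\left(a,A \right)} = \frac{\left(2 + 1\right)^{2}}{2} = \frac{3^{2}}{2} = \frac{1}{2} \cdot 9 = \frac{9}{2}$)
$\frac{3802}{U{\left(3,y \right)} \left(-21 - 34\right)} - \frac{2466}{d} = \frac{3802}{\frac{9}{2} \left(-21 - 34\right)} - \frac{2466}{3835} = \frac{3802}{\frac{9}{2} \left(-55\right)} - \frac{2466}{3835} = \frac{3802}{- \frac{495}{2}} - \frac{2466}{3835} = 3802 \left(- \frac{2}{495}\right) - \frac{2466}{3835} = - \frac{7604}{495} - \frac{2466}{3835} = - \frac{6076402}{379665}$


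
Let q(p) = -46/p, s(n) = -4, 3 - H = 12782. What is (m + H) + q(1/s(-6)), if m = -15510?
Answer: -28105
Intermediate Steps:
H = -12779 (H = 3 - 1*12782 = 3 - 12782 = -12779)
(m + H) + q(1/s(-6)) = (-15510 - 12779) - 46/(1/(-4)) = -28289 - 46/(-1/4) = -28289 - 46*(-4) = -28289 + 184 = -28105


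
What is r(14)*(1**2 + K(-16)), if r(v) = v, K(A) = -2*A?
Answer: 462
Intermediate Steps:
r(14)*(1**2 + K(-16)) = 14*(1**2 - 2*(-16)) = 14*(1 + 32) = 14*33 = 462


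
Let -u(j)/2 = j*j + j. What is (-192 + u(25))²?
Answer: 2226064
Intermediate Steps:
u(j) = -2*j - 2*j² (u(j) = -2*(j*j + j) = -2*(j² + j) = -2*(j + j²) = -2*j - 2*j²)
(-192 + u(25))² = (-192 - 2*25*(1 + 25))² = (-192 - 2*25*26)² = (-192 - 1300)² = (-1492)² = 2226064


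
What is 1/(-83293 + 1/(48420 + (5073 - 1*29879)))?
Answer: -23614/1966880901 ≈ -1.2006e-5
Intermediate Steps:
1/(-83293 + 1/(48420 + (5073 - 1*29879))) = 1/(-83293 + 1/(48420 + (5073 - 29879))) = 1/(-83293 + 1/(48420 - 24806)) = 1/(-83293 + 1/23614) = 1/(-1966880901/23614) = -23614/1966880901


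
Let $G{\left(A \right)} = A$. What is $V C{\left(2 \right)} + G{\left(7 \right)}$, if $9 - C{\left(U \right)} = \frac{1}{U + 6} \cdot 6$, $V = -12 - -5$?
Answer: $- \frac{203}{4} \approx -50.75$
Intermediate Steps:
$V = -7$ ($V = -12 + 5 = -7$)
$C{\left(U \right)} = 9 - \frac{6}{6 + U}$ ($C{\left(U \right)} = 9 - \frac{1}{U + 6} \cdot 6 = 9 - \frac{1}{6 + U} 6 = 9 - \frac{6}{6 + U}$)
$V C{\left(2 \right)} + G{\left(7 \right)} = - 7 \frac{3 \left(16 + 3 \cdot 2\right)}{6 + 2} + 7 = - 7 \frac{3 \left(16 + 6\right)}{8} + 7 = - 7 \cdot 3 \cdot \frac{1}{8} \cdot 22 + 7 = \left(-7\right) \frac{33}{4} + 7 = - \frac{231}{4} + 7 = - \frac{203}{4}$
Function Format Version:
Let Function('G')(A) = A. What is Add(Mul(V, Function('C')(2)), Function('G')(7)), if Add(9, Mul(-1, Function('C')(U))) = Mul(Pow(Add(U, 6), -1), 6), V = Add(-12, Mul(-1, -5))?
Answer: Rational(-203, 4) ≈ -50.750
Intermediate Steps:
V = -7 (V = Add(-12, 5) = -7)
Function('C')(U) = Add(9, Mul(-6, Pow(Add(6, U), -1))) (Function('C')(U) = Add(9, Mul(-1, Mul(Pow(Add(U, 6), -1), 6))) = Add(9, Mul(-1, Mul(Pow(Add(6, U), -1), 6))) = Add(9, Mul(-1, Mul(6, Pow(Add(6, U), -1)))) = Add(9, Mul(-6, Pow(Add(6, U), -1))))
Add(Mul(V, Function('C')(2)), Function('G')(7)) = Add(Mul(-7, Mul(3, Pow(Add(6, 2), -1), Add(16, Mul(3, 2)))), 7) = Add(Mul(-7, Mul(3, Pow(8, -1), Add(16, 6))), 7) = Add(Mul(-7, Mul(3, Rational(1, 8), 22)), 7) = Add(Mul(-7, Rational(33, 4)), 7) = Add(Rational(-231, 4), 7) = Rational(-203, 4)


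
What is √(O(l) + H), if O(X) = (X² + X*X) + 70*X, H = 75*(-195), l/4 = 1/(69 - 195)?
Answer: 11*I*√479797/63 ≈ 120.94*I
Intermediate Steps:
l = -2/63 (l = 4/(69 - 195) = 4/(-126) = 4*(-1/126) = -2/63 ≈ -0.031746)
H = -14625
O(X) = 2*X² + 70*X (O(X) = (X² + X²) + 70*X = 2*X² + 70*X)
√(O(l) + H) = √(2*(-2/63)*(35 - 2/63) - 14625) = √(2*(-2/63)*(2203/63) - 14625) = √(-8812/3969 - 14625) = √(-58055437/3969) = 11*I*√479797/63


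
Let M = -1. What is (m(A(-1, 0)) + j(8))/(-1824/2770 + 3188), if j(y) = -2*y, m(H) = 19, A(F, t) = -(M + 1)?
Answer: 4155/4414468 ≈ 0.00094122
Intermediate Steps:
A(F, t) = 0 (A(F, t) = -(-1 + 1) = -1*0 = 0)
(m(A(-1, 0)) + j(8))/(-1824/2770 + 3188) = (19 - 2*8)/(-1824/2770 + 3188) = (19 - 16)/(-1824*1/2770 + 3188) = 3/(-912/1385 + 3188) = 3/(4414468/1385) = 3*(1385/4414468) = 4155/4414468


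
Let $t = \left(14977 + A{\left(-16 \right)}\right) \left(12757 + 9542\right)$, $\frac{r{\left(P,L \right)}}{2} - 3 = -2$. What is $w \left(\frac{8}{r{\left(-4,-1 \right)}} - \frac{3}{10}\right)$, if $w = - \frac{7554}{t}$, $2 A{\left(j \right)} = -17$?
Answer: $- \frac{93166}{1112608605} \approx -8.3736 \cdot 10^{-5}$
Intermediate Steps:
$r{\left(P,L \right)} = 2$ ($r{\left(P,L \right)} = 6 + 2 \left(-2\right) = 6 - 4 = 2$)
$A{\left(j \right)} = - \frac{17}{2}$ ($A{\left(j \right)} = \frac{1}{2} \left(-17\right) = - \frac{17}{2}$)
$t = \frac{667565163}{2}$ ($t = \left(14977 - \frac{17}{2}\right) \left(12757 + 9542\right) = \frac{29937}{2} \cdot 22299 = \frac{667565163}{2} \approx 3.3378 \cdot 10^{8}$)
$w = - \frac{5036}{222521721}$ ($w = - \frac{7554}{\frac{667565163}{2}} = \left(-7554\right) \frac{2}{667565163} = - \frac{5036}{222521721} \approx -2.2631 \cdot 10^{-5}$)
$w \left(\frac{8}{r{\left(-4,-1 \right)}} - \frac{3}{10}\right) = - \frac{5036 \left(\frac{8}{2} - \frac{3}{10}\right)}{222521721} = - \frac{5036 \left(8 \cdot \frac{1}{2} - \frac{3}{10}\right)}{222521721} = - \frac{5036 \left(4 - \frac{3}{10}\right)}{222521721} = \left(- \frac{5036}{222521721}\right) \frac{37}{10} = - \frac{93166}{1112608605}$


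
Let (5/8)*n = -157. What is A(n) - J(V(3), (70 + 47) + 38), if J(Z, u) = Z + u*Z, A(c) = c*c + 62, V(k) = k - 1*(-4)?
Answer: 1551786/25 ≈ 62071.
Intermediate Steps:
n = -1256/5 (n = (8/5)*(-157) = -1256/5 ≈ -251.20)
V(k) = 4 + k (V(k) = k + 4 = 4 + k)
A(c) = 62 + c² (A(c) = c² + 62 = 62 + c²)
J(Z, u) = Z + Z*u
A(n) - J(V(3), (70 + 47) + 38) = (62 + (-1256/5)²) - (4 + 3)*(1 + ((70 + 47) + 38)) = (62 + 1577536/25) - 7*(1 + (117 + 38)) = 1579086/25 - 7*(1 + 155) = 1579086/25 - 7*156 = 1579086/25 - 1*1092 = 1579086/25 - 1092 = 1551786/25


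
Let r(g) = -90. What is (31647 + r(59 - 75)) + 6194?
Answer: 37751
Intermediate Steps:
(31647 + r(59 - 75)) + 6194 = (31647 - 90) + 6194 = 31557 + 6194 = 37751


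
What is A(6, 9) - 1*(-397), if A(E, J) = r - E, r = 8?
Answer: 399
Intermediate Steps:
A(E, J) = 8 - E
A(6, 9) - 1*(-397) = (8 - 1*6) - 1*(-397) = (8 - 6) + 397 = 2 + 397 = 399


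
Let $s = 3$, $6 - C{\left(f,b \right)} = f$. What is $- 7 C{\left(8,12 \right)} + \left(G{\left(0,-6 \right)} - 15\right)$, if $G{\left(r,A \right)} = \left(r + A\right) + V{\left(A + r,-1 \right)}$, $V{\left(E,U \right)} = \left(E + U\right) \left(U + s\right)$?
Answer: $-21$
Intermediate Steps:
$C{\left(f,b \right)} = 6 - f$
$V{\left(E,U \right)} = \left(3 + U\right) \left(E + U\right)$ ($V{\left(E,U \right)} = \left(E + U\right) \left(U + 3\right) = \left(E + U\right) \left(3 + U\right) = \left(3 + U\right) \left(E + U\right)$)
$G{\left(r,A \right)} = -2 + 3 A + 3 r$ ($G{\left(r,A \right)} = \left(r + A\right) + \left(\left(-1\right)^{2} + 3 \left(A + r\right) + 3 \left(-1\right) + \left(A + r\right) \left(-1\right)\right) = \left(A + r\right) + \left(1 + \left(3 A + 3 r\right) - 3 - \left(A + r\right)\right) = \left(A + r\right) + \left(-2 + 2 A + 2 r\right) = -2 + 3 A + 3 r$)
$- 7 C{\left(8,12 \right)} + \left(G{\left(0,-6 \right)} - 15\right) = - 7 \left(6 - 8\right) + \left(\left(-2 + 3 \left(-6\right) + 3 \cdot 0\right) - 15\right) = - 7 \left(6 - 8\right) - 35 = \left(-7\right) \left(-2\right) - 35 = 14 - 35 = -21$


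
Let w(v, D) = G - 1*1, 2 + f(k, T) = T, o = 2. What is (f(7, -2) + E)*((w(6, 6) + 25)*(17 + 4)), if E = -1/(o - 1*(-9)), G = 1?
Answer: -23625/11 ≈ -2147.7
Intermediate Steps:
f(k, T) = -2 + T
w(v, D) = 0 (w(v, D) = 1 - 1*1 = 1 - 1 = 0)
E = -1/11 (E = -1/(2 - 1*(-9)) = -1/(2 + 9) = -1/11 ≈ -0.090909)
(f(7, -2) + E)*((w(6, 6) + 25)*(17 + 4)) = ((-2 - 2) - 1/11)*((0 + 25)*(17 + 4)) = (-4 - 1/11)*(25*21) = -45/11*525 = -23625/11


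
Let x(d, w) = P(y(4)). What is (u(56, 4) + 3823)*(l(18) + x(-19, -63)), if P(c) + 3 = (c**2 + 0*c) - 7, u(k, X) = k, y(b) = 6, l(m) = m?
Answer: 170676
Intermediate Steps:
P(c) = -10 + c**2 (P(c) = -3 + ((c**2 + 0*c) - 7) = -3 + ((c**2 + 0) - 7) = -3 + (c**2 - 7) = -3 + (-7 + c**2) = -10 + c**2)
x(d, w) = 26 (x(d, w) = -10 + 6**2 = -10 + 36 = 26)
(u(56, 4) + 3823)*(l(18) + x(-19, -63)) = (56 + 3823)*(18 + 26) = 3879*44 = 170676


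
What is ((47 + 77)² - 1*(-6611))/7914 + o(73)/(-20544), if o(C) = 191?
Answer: 75031559/27097536 ≈ 2.7689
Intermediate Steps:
((47 + 77)² - 1*(-6611))/7914 + o(73)/(-20544) = ((47 + 77)² - 1*(-6611))/7914 + 191/(-20544) = (124² + 6611)*(1/7914) + 191*(-1/20544) = (15376 + 6611)*(1/7914) - 191/20544 = 21987*(1/7914) - 191/20544 = 7329/2638 - 191/20544 = 75031559/27097536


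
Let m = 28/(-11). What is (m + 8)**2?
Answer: 3600/121 ≈ 29.752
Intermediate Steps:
m = -28/11 (m = 28*(-1/11) = -28/11 ≈ -2.5455)
(m + 8)**2 = (-28/11 + 8)**2 = (60/11)**2 = 3600/121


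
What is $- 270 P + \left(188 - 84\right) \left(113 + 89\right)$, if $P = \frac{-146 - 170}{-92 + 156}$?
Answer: $\frac{178729}{8} \approx 22341.0$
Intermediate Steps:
$P = - \frac{79}{16}$ ($P = - \frac{316}{64} = \left(-316\right) \frac{1}{64} = - \frac{79}{16} \approx -4.9375$)
$- 270 P + \left(188 - 84\right) \left(113 + 89\right) = \left(-270\right) \left(- \frac{79}{16}\right) + \left(188 - 84\right) \left(113 + 89\right) = \frac{10665}{8} + 104 \cdot 202 = \frac{10665}{8} + 21008 = \frac{178729}{8}$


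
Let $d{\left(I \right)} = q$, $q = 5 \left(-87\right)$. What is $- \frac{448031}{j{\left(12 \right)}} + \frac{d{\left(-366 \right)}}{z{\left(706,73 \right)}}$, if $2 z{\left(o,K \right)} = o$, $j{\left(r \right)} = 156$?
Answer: $- \frac{158222803}{55068} \approx -2873.2$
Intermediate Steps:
$q = -435$
$d{\left(I \right)} = -435$
$z{\left(o,K \right)} = \frac{o}{2}$
$- \frac{448031}{j{\left(12 \right)}} + \frac{d{\left(-366 \right)}}{z{\left(706,73 \right)}} = - \frac{448031}{156} - \frac{435}{\frac{1}{2} \cdot 706} = \left(-448031\right) \frac{1}{156} - \frac{435}{353} = - \frac{448031}{156} - \frac{435}{353} = - \frac{158222803}{55068}$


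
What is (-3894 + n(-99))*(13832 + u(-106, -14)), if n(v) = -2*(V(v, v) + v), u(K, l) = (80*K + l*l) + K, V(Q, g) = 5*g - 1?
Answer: -14715168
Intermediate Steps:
V(Q, g) = -1 + 5*g
u(K, l) = l**2 + 81*K (u(K, l) = (80*K + l**2) + K = (l**2 + 80*K) + K = l**2 + 81*K)
n(v) = 2 - 12*v (n(v) = -2*((-1 + 5*v) + v) = -2*(-1 + 6*v) = 2 - 12*v)
(-3894 + n(-99))*(13832 + u(-106, -14)) = (-3894 + (2 - 12*(-99)))*(13832 + ((-14)**2 + 81*(-106))) = (-3894 + (2 + 1188))*(13832 + (196 - 8586)) = (-3894 + 1190)*(13832 - 8390) = -2704*5442 = -14715168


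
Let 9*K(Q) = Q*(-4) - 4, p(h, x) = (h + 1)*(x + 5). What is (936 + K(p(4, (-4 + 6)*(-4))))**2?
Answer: 71910400/81 ≈ 8.8778e+5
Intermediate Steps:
p(h, x) = (1 + h)*(5 + x)
K(Q) = -4/9 - 4*Q/9 (K(Q) = (Q*(-4) - 4)/9 = (-4*Q - 4)/9 = (-4 - 4*Q)/9 = -4/9 - 4*Q/9)
(936 + K(p(4, (-4 + 6)*(-4))))**2 = (936 + (-4/9 - 4*(5 + (-4 + 6)*(-4) + 5*4 + 4*((-4 + 6)*(-4)))/9))**2 = (936 + (-4/9 - 4*(5 + 2*(-4) + 20 + 4*(2*(-4)))/9))**2 = (936 + (-4/9 - 4*(5 - 8 + 20 + 4*(-8))/9))**2 = (936 + (-4/9 - 4*(5 - 8 + 20 - 32)/9))**2 = (936 + (-4/9 - 4/9*(-15)))**2 = (936 + (-4/9 + 20/3))**2 = (936 + 56/9)**2 = (8480/9)**2 = 71910400/81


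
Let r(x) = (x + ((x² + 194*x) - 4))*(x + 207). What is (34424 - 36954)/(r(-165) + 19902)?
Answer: 115/8553 ≈ 0.013446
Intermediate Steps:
r(x) = (207 + x)*(-4 + x² + 195*x) (r(x) = (x + (-4 + x² + 194*x))*(207 + x) = (-4 + x² + 195*x)*(207 + x) = (207 + x)*(-4 + x² + 195*x))
(34424 - 36954)/(r(-165) + 19902) = (34424 - 36954)/((-828 + (-165)³ + 402*(-165)² + 40361*(-165)) + 19902) = -2530/((-828 - 4492125 + 402*27225 - 6659565) + 19902) = -2530/((-828 - 4492125 + 10944450 - 6659565) + 19902) = -2530/(-208068 + 19902) = -2530/(-188166) = -2530*(-1/188166) = 115/8553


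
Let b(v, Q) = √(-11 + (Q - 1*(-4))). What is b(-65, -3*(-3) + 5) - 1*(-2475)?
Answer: 2475 + √7 ≈ 2477.6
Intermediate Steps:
b(v, Q) = √(-7 + Q) (b(v, Q) = √(-11 + (Q + 4)) = √(-11 + (4 + Q)) = √(-7 + Q))
b(-65, -3*(-3) + 5) - 1*(-2475) = √(-7 + (-3*(-3) + 5)) - 1*(-2475) = √(-7 + (9 + 5)) + 2475 = √(-7 + 14) + 2475 = √7 + 2475 = 2475 + √7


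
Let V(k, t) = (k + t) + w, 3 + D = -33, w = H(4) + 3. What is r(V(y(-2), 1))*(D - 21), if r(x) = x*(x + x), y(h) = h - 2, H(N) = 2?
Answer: -456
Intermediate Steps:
y(h) = -2 + h
w = 5 (w = 2 + 3 = 5)
D = -36 (D = -3 - 33 = -36)
V(k, t) = 5 + k + t (V(k, t) = (k + t) + 5 = 5 + k + t)
r(x) = 2*x² (r(x) = x*(2*x) = 2*x²)
r(V(y(-2), 1))*(D - 21) = (2*(5 + (-2 - 2) + 1)²)*(-36 - 21) = (2*(5 - 4 + 1)²)*(-57) = (2*2²)*(-57) = (2*4)*(-57) = 8*(-57) = -456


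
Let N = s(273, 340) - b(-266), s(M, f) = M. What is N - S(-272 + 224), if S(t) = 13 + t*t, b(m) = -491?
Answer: -1553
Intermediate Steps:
S(t) = 13 + t²
N = 764 (N = 273 - 1*(-491) = 273 + 491 = 764)
N - S(-272 + 224) = 764 - (13 + (-272 + 224)²) = 764 - (13 + (-48)²) = 764 - (13 + 2304) = 764 - 1*2317 = 764 - 2317 = -1553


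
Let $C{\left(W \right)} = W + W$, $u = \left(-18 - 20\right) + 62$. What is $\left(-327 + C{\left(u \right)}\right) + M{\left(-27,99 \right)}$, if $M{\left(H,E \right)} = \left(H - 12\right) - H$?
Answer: $-291$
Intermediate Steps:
$M{\left(H,E \right)} = -12$ ($M{\left(H,E \right)} = \left(-12 + H\right) - H = -12$)
$u = 24$ ($u = -38 + 62 = 24$)
$C{\left(W \right)} = 2 W$
$\left(-327 + C{\left(u \right)}\right) + M{\left(-27,99 \right)} = \left(-327 + 2 \cdot 24\right) - 12 = \left(-327 + 48\right) - 12 = -279 - 12 = -291$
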